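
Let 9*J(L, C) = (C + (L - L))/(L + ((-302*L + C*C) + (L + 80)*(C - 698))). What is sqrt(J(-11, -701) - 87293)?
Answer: I*sqrt(124561260801790638)/1194543 ≈ 295.45*I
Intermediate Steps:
J(L, C) = C/(9*(C**2 - 301*L + (-698 + C)*(80 + L))) (J(L, C) = ((C + (L - L))/(L + ((-302*L + C*C) + (L + 80)*(C - 698))))/9 = ((C + 0)/(L + ((-302*L + C**2) + (80 + L)*(-698 + C))))/9 = (C/(L + ((C**2 - 302*L) + (-698 + C)*(80 + L))))/9 = (C/(L + (C**2 - 302*L + (-698 + C)*(80 + L))))/9 = (C/(C**2 - 301*L + (-698 + C)*(80 + L)))/9 = C/(9*(C**2 - 301*L + (-698 + C)*(80 + L))))
sqrt(J(-11, -701) - 87293) = sqrt((1/9)*(-701)/(-55840 + (-701)**2 - 999*(-11) + 80*(-701) - 701*(-11)) - 87293) = sqrt((1/9)*(-701)/(-55840 + 491401 + 10989 - 56080 + 7711) - 87293) = sqrt((1/9)*(-701)/398181 - 87293) = sqrt((1/9)*(-701)*(1/398181) - 87293) = sqrt(-701/3583629 - 87293) = sqrt(-312825726998/3583629) = I*sqrt(124561260801790638)/1194543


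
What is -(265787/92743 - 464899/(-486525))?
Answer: -172428148132/45121788075 ≈ -3.8214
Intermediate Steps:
-(265787/92743 - 464899/(-486525)) = -(265787*(1/92743) - 464899*(-1/486525)) = -(265787/92743 + 464899/486525) = -1*172428148132/45121788075 = -172428148132/45121788075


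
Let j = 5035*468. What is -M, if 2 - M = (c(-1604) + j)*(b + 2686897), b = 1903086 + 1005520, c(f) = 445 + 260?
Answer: 13189076188753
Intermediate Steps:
j = 2356380
c(f) = 705
b = 2908606
M = -13189076188753 (M = 2 - (705 + 2356380)*(2908606 + 2686897) = 2 - 2357085*5595503 = 2 - 1*13189076188755 = 2 - 13189076188755 = -13189076188753)
-M = -1*(-13189076188753) = 13189076188753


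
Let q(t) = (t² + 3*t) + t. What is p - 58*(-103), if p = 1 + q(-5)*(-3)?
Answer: 5960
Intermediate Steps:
q(t) = t² + 4*t
p = -14 (p = 1 - 5*(4 - 5)*(-3) = 1 - 5*(-1)*(-3) = 1 + 5*(-3) = 1 - 15 = -14)
p - 58*(-103) = -14 - 58*(-103) = -14 + 5974 = 5960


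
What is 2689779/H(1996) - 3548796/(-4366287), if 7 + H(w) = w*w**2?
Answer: 3136901174614673/3857903675282847 ≈ 0.81311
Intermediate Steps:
H(w) = -7 + w**3 (H(w) = -7 + w*w**2 = -7 + w**3)
2689779/H(1996) - 3548796/(-4366287) = 2689779/(-7 + 1996**3) - 3548796/(-4366287) = 2689779/(-7 + 7952095936) - 3548796*(-1/4366287) = 2689779/7952095929 + 1182932/1455429 = 2689779*(1/7952095929) + 1182932/1455429 = 896593/2650698643 + 1182932/1455429 = 3136901174614673/3857903675282847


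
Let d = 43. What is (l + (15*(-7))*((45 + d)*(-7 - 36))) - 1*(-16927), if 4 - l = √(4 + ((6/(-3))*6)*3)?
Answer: 414251 - 4*I*√2 ≈ 4.1425e+5 - 5.6569*I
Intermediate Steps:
l = 4 - 4*I*√2 (l = 4 - √(4 + ((6/(-3))*6)*3) = 4 - √(4 + ((6*(-⅓))*6)*3) = 4 - √(4 - 2*6*3) = 4 - √(4 - 12*3) = 4 - √(4 - 36) = 4 - √(-32) = 4 - 4*I*√2 ≈ 4.0 - 5.6569*I)
(l + (15*(-7))*((45 + d)*(-7 - 36))) - 1*(-16927) = ((4 - 4*I*√2) + (15*(-7))*((45 + 43)*(-7 - 36))) - 1*(-16927) = ((4 - 4*I*√2) - 9240*(-43)) + 16927 = ((4 - 4*I*√2) - 105*(-3784)) + 16927 = ((4 - 4*I*√2) + 397320) + 16927 = (397324 - 4*I*√2) + 16927 = 414251 - 4*I*√2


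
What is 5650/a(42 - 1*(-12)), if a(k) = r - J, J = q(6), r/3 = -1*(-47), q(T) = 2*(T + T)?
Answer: 5650/117 ≈ 48.291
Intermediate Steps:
q(T) = 4*T (q(T) = 2*(2*T) = 4*T)
r = 141 (r = 3*(-1*(-47)) = 3*47 = 141)
J = 24 (J = 4*6 = 24)
a(k) = 117 (a(k) = 141 - 1*24 = 141 - 24 = 117)
5650/a(42 - 1*(-12)) = 5650/117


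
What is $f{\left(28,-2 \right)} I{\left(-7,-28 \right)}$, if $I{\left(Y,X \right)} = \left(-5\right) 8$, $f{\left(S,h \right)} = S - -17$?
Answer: $-1800$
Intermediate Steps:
$f{\left(S,h \right)} = 17 + S$ ($f{\left(S,h \right)} = S + 17 = 17 + S$)
$I{\left(Y,X \right)} = -40$
$f{\left(28,-2 \right)} I{\left(-7,-28 \right)} = \left(17 + 28\right) \left(-40\right) = 45 \left(-40\right) = -1800$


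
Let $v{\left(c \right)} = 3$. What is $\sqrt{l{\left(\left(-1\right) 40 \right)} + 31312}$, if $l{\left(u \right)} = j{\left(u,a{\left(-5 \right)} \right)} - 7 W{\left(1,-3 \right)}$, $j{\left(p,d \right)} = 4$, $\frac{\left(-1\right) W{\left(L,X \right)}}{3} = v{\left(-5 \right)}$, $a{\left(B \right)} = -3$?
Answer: $\sqrt{31379} \approx 177.14$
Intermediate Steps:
$W{\left(L,X \right)} = -9$ ($W{\left(L,X \right)} = \left(-3\right) 3 = -9$)
$l{\left(u \right)} = 67$ ($l{\left(u \right)} = 4 - -63 = 4 + 63 = 67$)
$\sqrt{l{\left(\left(-1\right) 40 \right)} + 31312} = \sqrt{67 + 31312} = \sqrt{31379}$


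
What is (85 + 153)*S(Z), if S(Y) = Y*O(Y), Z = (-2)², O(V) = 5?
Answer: 4760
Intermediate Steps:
Z = 4
S(Y) = 5*Y (S(Y) = Y*5 = 5*Y)
(85 + 153)*S(Z) = (85 + 153)*(5*4) = 238*20 = 4760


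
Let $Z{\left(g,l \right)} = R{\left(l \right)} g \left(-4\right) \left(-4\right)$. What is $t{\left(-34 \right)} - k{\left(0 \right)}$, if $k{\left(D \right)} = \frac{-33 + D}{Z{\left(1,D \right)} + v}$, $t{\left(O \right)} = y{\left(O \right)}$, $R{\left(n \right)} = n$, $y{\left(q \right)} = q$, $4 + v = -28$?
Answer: $- \frac{1121}{32} \approx -35.031$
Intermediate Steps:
$v = -32$ ($v = -4 - 28 = -32$)
$t{\left(O \right)} = O$
$Z{\left(g,l \right)} = 16 g l$ ($Z{\left(g,l \right)} = l g \left(-4\right) \left(-4\right) = l \left(- 4 g\right) \left(-4\right) = - 4 g l \left(-4\right) = 16 g l$)
$k{\left(D \right)} = \frac{-33 + D}{-32 + 16 D}$ ($k{\left(D \right)} = \frac{-33 + D}{16 \cdot 1 D - 32} = \frac{-33 + D}{16 D - 32} = \frac{-33 + D}{-32 + 16 D}$)
$t{\left(-34 \right)} - k{\left(0 \right)} = -34 - \frac{-33 + 0}{16 \left(-2 + 0\right)} = -34 - \frac{1}{16} \frac{1}{-2} \left(-33\right) = -34 - \frac{1}{16} \left(- \frac{1}{2}\right) \left(-33\right) = -34 - \frac{33}{32} = - \frac{1121}{32}$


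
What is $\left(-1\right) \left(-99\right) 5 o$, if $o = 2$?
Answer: $990$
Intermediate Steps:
$\left(-1\right) \left(-99\right) 5 o = \left(-1\right) \left(-99\right) 5 \cdot 2 = 99 \cdot 10 = 990$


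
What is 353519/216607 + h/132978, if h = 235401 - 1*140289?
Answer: 11268695761/4800660941 ≈ 2.3473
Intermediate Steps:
h = 95112 (h = 235401 - 140289 = 95112)
353519/216607 + h/132978 = 353519/216607 + 95112/132978 = 353519*(1/216607) + 95112*(1/132978) = 353519/216607 + 15852/22163 = 11268695761/4800660941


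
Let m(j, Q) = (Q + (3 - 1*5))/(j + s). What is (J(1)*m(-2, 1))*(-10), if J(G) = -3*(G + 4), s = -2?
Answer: 75/2 ≈ 37.500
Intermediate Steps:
J(G) = -12 - 3*G (J(G) = -3*(4 + G) = -12 - 3*G)
m(j, Q) = (-2 + Q)/(-2 + j) (m(j, Q) = (Q + (3 - 1*5))/(j - 2) = (Q + (3 - 5))/(-2 + j) = (Q - 2)/(-2 + j) = (-2 + Q)/(-2 + j))
(J(1)*m(-2, 1))*(-10) = ((-12 - 3*1)*((-2 + 1)/(-2 - 2)))*(-10) = ((-12 - 3)*(-1/(-4)))*(-10) = -(-15)*(-1)/4*(-10) = -15*¼*(-10) = -15/4*(-10) = 75/2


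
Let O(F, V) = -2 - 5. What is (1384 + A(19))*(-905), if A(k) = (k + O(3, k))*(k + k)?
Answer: -1665200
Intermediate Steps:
O(F, V) = -7
A(k) = 2*k*(-7 + k) (A(k) = (k - 7)*(k + k) = (-7 + k)*(2*k) = 2*k*(-7 + k))
(1384 + A(19))*(-905) = (1384 + 2*19*(-7 + 19))*(-905) = (1384 + 2*19*12)*(-905) = (1384 + 456)*(-905) = 1840*(-905) = -1665200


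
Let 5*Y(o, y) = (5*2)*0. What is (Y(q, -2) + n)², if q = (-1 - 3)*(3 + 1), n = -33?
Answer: 1089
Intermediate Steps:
q = -16 (q = -4*4 = -16)
Y(o, y) = 0 (Y(o, y) = ((5*2)*0)/5 = (10*0)/5 = (⅕)*0 = 0)
(Y(q, -2) + n)² = (0 - 33)² = (-33)² = 1089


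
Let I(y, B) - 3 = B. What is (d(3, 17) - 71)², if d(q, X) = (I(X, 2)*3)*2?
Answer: 1681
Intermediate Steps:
I(y, B) = 3 + B
d(q, X) = 30 (d(q, X) = ((3 + 2)*3)*2 = (5*3)*2 = 15*2 = 30)
(d(3, 17) - 71)² = (30 - 71)² = (-41)² = 1681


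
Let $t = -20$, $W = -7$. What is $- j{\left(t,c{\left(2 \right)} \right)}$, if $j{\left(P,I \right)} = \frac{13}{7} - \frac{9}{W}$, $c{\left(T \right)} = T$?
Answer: $- \frac{22}{7} \approx -3.1429$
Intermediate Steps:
$j{\left(P,I \right)} = \frac{22}{7}$ ($j{\left(P,I \right)} = \frac{13}{7} - \frac{9}{-7} = 13 \cdot \frac{1}{7} - - \frac{9}{7} = \frac{13}{7} + \frac{9}{7} = \frac{22}{7}$)
$- j{\left(t,c{\left(2 \right)} \right)} = \left(-1\right) \frac{22}{7} = - \frac{22}{7}$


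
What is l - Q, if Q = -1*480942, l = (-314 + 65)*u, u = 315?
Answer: 402507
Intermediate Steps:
l = -78435 (l = (-314 + 65)*315 = -249*315 = -78435)
Q = -480942
l - Q = -78435 - 1*(-480942) = -78435 + 480942 = 402507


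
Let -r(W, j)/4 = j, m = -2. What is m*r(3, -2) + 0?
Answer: -16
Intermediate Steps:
r(W, j) = -4*j
m*r(3, -2) + 0 = -(-8)*(-2) + 0 = -2*8 + 0 = -16 + 0 = -16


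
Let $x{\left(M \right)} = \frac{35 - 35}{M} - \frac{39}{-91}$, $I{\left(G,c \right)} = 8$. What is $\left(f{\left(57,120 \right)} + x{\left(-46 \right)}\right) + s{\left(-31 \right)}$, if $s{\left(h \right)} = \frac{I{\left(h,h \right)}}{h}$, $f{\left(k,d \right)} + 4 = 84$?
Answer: $\frac{17397}{217} \approx 80.171$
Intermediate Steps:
$f{\left(k,d \right)} = 80$ ($f{\left(k,d \right)} = -4 + 84 = 80$)
$x{\left(M \right)} = \frac{3}{7}$ ($x{\left(M \right)} = \frac{0}{M} - - \frac{3}{7} = 0 + \frac{3}{7} = \frac{3}{7}$)
$s{\left(h \right)} = \frac{8}{h}$
$\left(f{\left(57,120 \right)} + x{\left(-46 \right)}\right) + s{\left(-31 \right)} = \left(80 + \frac{3}{7}\right) + \frac{8}{-31} = \frac{563}{7} + 8 \left(- \frac{1}{31}\right) = \frac{563}{7} - \frac{8}{31} = \frac{17397}{217}$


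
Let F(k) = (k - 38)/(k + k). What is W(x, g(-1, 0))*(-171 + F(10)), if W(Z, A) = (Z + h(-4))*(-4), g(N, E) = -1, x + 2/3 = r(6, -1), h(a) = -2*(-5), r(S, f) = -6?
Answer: 6896/3 ≈ 2298.7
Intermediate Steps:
h(a) = 10
x = -20/3 (x = -⅔ - 6 = -20/3 ≈ -6.6667)
F(k) = (-38 + k)/(2*k) (F(k) = (-38 + k)/((2*k)) = (-38 + k)*(1/(2*k)) = (-38 + k)/(2*k))
W(Z, A) = -40 - 4*Z (W(Z, A) = (Z + 10)*(-4) = (10 + Z)*(-4) = -40 - 4*Z)
W(x, g(-1, 0))*(-171 + F(10)) = (-40 - 4*(-20/3))*(-171 + (½)*(-38 + 10)/10) = (-40 + 80/3)*(-171 + (½)*(⅒)*(-28)) = -40*(-171 - 7/5)/3 = -40/3*(-862/5) = 6896/3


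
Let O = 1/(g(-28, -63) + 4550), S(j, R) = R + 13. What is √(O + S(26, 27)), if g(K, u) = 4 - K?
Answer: √839793542/4582 ≈ 6.3246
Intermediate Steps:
S(j, R) = 13 + R
O = 1/4582 (O = 1/((4 - 1*(-28)) + 4550) = 1/((4 + 28) + 4550) = 1/(32 + 4550) = 1/4582 ≈ 0.00021825)
√(O + S(26, 27)) = √(1/4582 + (13 + 27)) = √(1/4582 + 40) = √(183281/4582) = √839793542/4582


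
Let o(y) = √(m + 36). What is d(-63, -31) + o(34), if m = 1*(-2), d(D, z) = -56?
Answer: -56 + √34 ≈ -50.169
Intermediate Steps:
m = -2
o(y) = √34 (o(y) = √(-2 + 36) = √34)
d(-63, -31) + o(34) = -56 + √34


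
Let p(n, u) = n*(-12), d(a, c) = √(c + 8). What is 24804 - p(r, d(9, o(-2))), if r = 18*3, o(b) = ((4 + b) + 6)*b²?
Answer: 25452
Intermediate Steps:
o(b) = b²*(10 + b) (o(b) = (10 + b)*b² = b²*(10 + b))
d(a, c) = √(8 + c)
r = 54
p(n, u) = -12*n
24804 - p(r, d(9, o(-2))) = 24804 - (-12)*54 = 24804 - 1*(-648) = 24804 + 648 = 25452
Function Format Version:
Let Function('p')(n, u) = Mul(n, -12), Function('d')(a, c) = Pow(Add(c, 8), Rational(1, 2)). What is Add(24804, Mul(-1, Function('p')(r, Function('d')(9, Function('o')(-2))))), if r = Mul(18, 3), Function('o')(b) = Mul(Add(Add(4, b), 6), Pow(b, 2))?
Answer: 25452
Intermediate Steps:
Function('o')(b) = Mul(Pow(b, 2), Add(10, b)) (Function('o')(b) = Mul(Add(10, b), Pow(b, 2)) = Mul(Pow(b, 2), Add(10, b)))
Function('d')(a, c) = Pow(Add(8, c), Rational(1, 2))
r = 54
Function('p')(n, u) = Mul(-12, n)
Add(24804, Mul(-1, Function('p')(r, Function('d')(9, Function('o')(-2))))) = Add(24804, Mul(-1, Mul(-12, 54))) = Add(24804, Mul(-1, -648)) = Add(24804, 648) = 25452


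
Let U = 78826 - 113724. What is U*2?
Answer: -69796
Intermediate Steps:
U = -34898
U*2 = -34898*2 = -69796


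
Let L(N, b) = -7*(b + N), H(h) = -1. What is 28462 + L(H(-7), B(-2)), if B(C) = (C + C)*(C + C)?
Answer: 28357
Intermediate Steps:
B(C) = 4*C² (B(C) = (2*C)*(2*C) = 4*C²)
L(N, b) = -7*N - 7*b (L(N, b) = -7*(N + b) = -7*N - 7*b)
28462 + L(H(-7), B(-2)) = 28462 + (-7*(-1) - 28*(-2)²) = 28462 + (7 - 28*4) = 28462 + (7 - 7*16) = 28462 + (7 - 112) = 28462 - 105 = 28357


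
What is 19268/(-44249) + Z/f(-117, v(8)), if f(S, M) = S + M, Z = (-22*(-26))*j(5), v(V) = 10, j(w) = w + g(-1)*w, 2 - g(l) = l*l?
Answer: -255165956/4734643 ≈ -53.893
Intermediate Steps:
g(l) = 2 - l**2 (g(l) = 2 - l*l = 2 - l**2)
j(w) = 2*w (j(w) = w + (2 - 1*(-1)**2)*w = w + (2 - 1*1)*w = w + (2 - 1)*w = w + 1*w = w + w = 2*w)
Z = 5720 (Z = (-22*(-26))*(2*5) = 572*10 = 5720)
f(S, M) = M + S
19268/(-44249) + Z/f(-117, v(8)) = 19268/(-44249) + 5720/(10 - 117) = 19268*(-1/44249) + 5720/(-107) = -19268/44249 + 5720*(-1/107) = -19268/44249 - 5720/107 = -255165956/4734643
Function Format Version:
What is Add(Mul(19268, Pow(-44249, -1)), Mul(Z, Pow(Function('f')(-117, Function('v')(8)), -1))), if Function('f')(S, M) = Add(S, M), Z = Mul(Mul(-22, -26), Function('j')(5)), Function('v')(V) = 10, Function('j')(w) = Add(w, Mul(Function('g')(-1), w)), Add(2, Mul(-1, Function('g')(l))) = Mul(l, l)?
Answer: Rational(-255165956, 4734643) ≈ -53.893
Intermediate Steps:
Function('g')(l) = Add(2, Mul(-1, Pow(l, 2))) (Function('g')(l) = Add(2, Mul(-1, Mul(l, l))) = Add(2, Mul(-1, Pow(l, 2))))
Function('j')(w) = Mul(2, w) (Function('j')(w) = Add(w, Mul(Add(2, Mul(-1, Pow(-1, 2))), w)) = Add(w, Mul(Add(2, Mul(-1, 1)), w)) = Add(w, Mul(Add(2, -1), w)) = Add(w, Mul(1, w)) = Add(w, w) = Mul(2, w))
Z = 5720 (Z = Mul(Mul(-22, -26), Mul(2, 5)) = Mul(572, 10) = 5720)
Function('f')(S, M) = Add(M, S)
Add(Mul(19268, Pow(-44249, -1)), Mul(Z, Pow(Function('f')(-117, Function('v')(8)), -1))) = Add(Mul(19268, Pow(-44249, -1)), Mul(5720, Pow(Add(10, -117), -1))) = Add(Mul(19268, Rational(-1, 44249)), Mul(5720, Pow(-107, -1))) = Add(Rational(-19268, 44249), Mul(5720, Rational(-1, 107))) = Add(Rational(-19268, 44249), Rational(-5720, 107)) = Rational(-255165956, 4734643)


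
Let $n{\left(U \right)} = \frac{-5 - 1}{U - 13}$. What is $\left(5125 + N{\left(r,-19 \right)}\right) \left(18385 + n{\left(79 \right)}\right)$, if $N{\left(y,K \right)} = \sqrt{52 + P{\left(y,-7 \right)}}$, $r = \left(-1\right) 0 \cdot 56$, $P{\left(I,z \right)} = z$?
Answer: $\frac{1036449250}{11} + \frac{606702 \sqrt{5}}{11} \approx 9.4346 \cdot 10^{7}$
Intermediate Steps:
$r = 0$ ($r = 0 \cdot 56 = 0$)
$n{\left(U \right)} = - \frac{6}{-13 + U}$
$N{\left(y,K \right)} = 3 \sqrt{5}$ ($N{\left(y,K \right)} = \sqrt{52 - 7} = \sqrt{45} = 3 \sqrt{5}$)
$\left(5125 + N{\left(r,-19 \right)}\right) \left(18385 + n{\left(79 \right)}\right) = \left(5125 + 3 \sqrt{5}\right) \left(18385 - \frac{6}{-13 + 79}\right) = \left(5125 + 3 \sqrt{5}\right) \left(18385 - \frac{6}{66}\right) = \left(5125 + 3 \sqrt{5}\right) \left(18385 - \frac{1}{11}\right) = \left(5125 + 3 \sqrt{5}\right) \frac{202234}{11} = \frac{1036449250}{11} + \frac{606702 \sqrt{5}}{11}$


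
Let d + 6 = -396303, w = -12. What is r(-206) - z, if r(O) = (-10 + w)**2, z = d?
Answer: 396793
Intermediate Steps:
d = -396309 (d = -6 - 396303 = -396309)
z = -396309
r(O) = 484 (r(O) = (-10 - 12)**2 = (-22)**2 = 484)
r(-206) - z = 484 - 1*(-396309) = 484 + 396309 = 396793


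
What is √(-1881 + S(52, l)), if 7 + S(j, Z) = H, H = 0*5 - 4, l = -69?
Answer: 2*I*√473 ≈ 43.497*I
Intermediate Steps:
H = -4 (H = 0 - 4 = -4)
S(j, Z) = -11 (S(j, Z) = -7 - 4 = -11)
√(-1881 + S(52, l)) = √(-1881 - 11) = √(-1892) = 2*I*√473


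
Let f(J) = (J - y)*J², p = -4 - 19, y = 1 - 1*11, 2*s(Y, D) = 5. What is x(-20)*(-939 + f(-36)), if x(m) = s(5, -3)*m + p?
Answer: 2528355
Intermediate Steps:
s(Y, D) = 5/2 (s(Y, D) = (½)*5 = 5/2)
y = -10 (y = 1 - 11 = -10)
p = -23
x(m) = -23 + 5*m/2 (x(m) = 5*m/2 - 23 = -23 + 5*m/2)
f(J) = J²*(10 + J) (f(J) = (J - 1*(-10))*J² = (J + 10)*J² = (10 + J)*J² = J²*(10 + J))
x(-20)*(-939 + f(-36)) = (-23 + (5/2)*(-20))*(-939 + (-36)²*(10 - 36)) = (-23 - 50)*(-939 + 1296*(-26)) = -73*(-939 - 33696) = -73*(-34635) = 2528355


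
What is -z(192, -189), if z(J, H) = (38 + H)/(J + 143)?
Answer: 151/335 ≈ 0.45075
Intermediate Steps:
z(J, H) = (38 + H)/(143 + J)
-z(192, -189) = -(38 - 189)/(143 + 192) = -(-151)/335 = -1*(-151/335) = 151/335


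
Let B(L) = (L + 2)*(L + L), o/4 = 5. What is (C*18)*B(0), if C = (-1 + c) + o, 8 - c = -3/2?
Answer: 0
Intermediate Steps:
o = 20 (o = 4*5 = 20)
B(L) = 2*L*(2 + L) (B(L) = (2 + L)*(2*L) = 2*L*(2 + L))
c = 19/2 (c = 8 - (-3)/2 = 8 - 1*(-3/2) = 8 + 3/2 = 19/2 ≈ 9.5000)
C = 57/2 (C = (-1 + 19/2) + 20 = 17/2 + 20 = 57/2 ≈ 28.500)
(C*18)*B(0) = ((57/2)*18)*(2*0*(2 + 0)) = 513*(2*0*2) = 513*0 = 0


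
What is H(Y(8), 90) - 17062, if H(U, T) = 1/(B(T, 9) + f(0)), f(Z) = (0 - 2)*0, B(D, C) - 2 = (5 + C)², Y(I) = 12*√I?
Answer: -3378275/198 ≈ -17062.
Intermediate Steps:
B(D, C) = 2 + (5 + C)²
f(Z) = 0 (f(Z) = -2*0 = 0)
H(U, T) = 1/198 (H(U, T) = 1/((2 + (5 + 9)²) + 0) = 1/((2 + 14²) + 0) = 1/((2 + 196) + 0) = 1/(198 + 0) = 1/198)
H(Y(8), 90) - 17062 = 1/198 - 17062 = -3378275/198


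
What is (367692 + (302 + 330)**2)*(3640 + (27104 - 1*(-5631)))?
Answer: 27903844500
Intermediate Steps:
(367692 + (302 + 330)**2)*(3640 + (27104 - 1*(-5631))) = (367692 + 632**2)*(3640 + (27104 + 5631)) = (367692 + 399424)*(3640 + 32735) = 767116*36375 = 27903844500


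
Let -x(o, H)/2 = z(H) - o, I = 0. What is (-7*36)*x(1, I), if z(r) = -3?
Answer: -2016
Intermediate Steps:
x(o, H) = 6 + 2*o (x(o, H) = -2*(-3 - o) = 6 + 2*o)
(-7*36)*x(1, I) = (-7*36)*(6 + 2*1) = -252*(6 + 2) = -252*8 = -2016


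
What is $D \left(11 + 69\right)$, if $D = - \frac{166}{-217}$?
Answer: $\frac{13280}{217} \approx 61.198$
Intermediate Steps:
$D = \frac{166}{217}$ ($D = \left(-166\right) \left(- \frac{1}{217}\right) = \frac{166}{217} \approx 0.76498$)
$D \left(11 + 69\right) = \frac{166 \left(11 + 69\right)}{217} = \frac{166}{217} \cdot 80 = \frac{13280}{217}$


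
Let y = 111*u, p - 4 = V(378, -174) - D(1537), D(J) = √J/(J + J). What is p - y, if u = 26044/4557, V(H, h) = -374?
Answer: -1525658/1519 - √1537/3074 ≈ -1004.4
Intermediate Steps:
u = 26044/4557 (u = 26044*(1/4557) = 26044/4557 ≈ 5.7152)
D(J) = 1/(2*√J) (D(J) = √J/((2*J)) = (1/(2*J))*√J = 1/(2*√J))
p = -370 - √1537/3074 (p = 4 + (-374 - 1/(2*√1537)) = 4 + (-374 - √1537/1537/2) = 4 + (-374 - √1537/3074) = -370 - √1537/3074 ≈ -370.01)
y = 963628/1519 (y = 111*(26044/4557) = 963628/1519 ≈ 634.38)
p - y = (-370 - √1537/3074) - 1*963628/1519 = (-370 - √1537/3074) - 963628/1519 = -1525658/1519 - √1537/3074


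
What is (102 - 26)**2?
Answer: 5776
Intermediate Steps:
(102 - 26)**2 = 76**2 = 5776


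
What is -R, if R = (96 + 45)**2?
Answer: -19881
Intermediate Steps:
R = 19881 (R = 141**2 = 19881)
-R = -1*19881 = -19881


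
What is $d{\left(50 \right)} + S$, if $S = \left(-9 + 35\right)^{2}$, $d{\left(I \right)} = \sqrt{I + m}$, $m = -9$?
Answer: $676 + \sqrt{41} \approx 682.4$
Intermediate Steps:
$d{\left(I \right)} = \sqrt{-9 + I}$ ($d{\left(I \right)} = \sqrt{I - 9} = \sqrt{-9 + I}$)
$S = 676$ ($S = 26^{2} = 676$)
$d{\left(50 \right)} + S = \sqrt{-9 + 50} + 676 = \sqrt{41} + 676 = 676 + \sqrt{41}$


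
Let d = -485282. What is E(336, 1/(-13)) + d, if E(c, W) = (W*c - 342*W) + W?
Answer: -6308661/13 ≈ -4.8528e+5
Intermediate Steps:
E(c, W) = -341*W + W*c (E(c, W) = (-342*W + W*c) + W = -341*W + W*c)
E(336, 1/(-13)) + d = (-341 + 336)/(-13) - 485282 = -1/13*(-5) - 485282 = 5/13 - 485282 = -6308661/13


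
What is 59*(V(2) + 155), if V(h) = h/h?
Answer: 9204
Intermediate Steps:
V(h) = 1
59*(V(2) + 155) = 59*(1 + 155) = 59*156 = 9204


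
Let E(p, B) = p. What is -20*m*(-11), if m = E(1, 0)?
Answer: 220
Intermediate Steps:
m = 1
-20*m*(-11) = -20*1*(-11) = -20*(-11) = 220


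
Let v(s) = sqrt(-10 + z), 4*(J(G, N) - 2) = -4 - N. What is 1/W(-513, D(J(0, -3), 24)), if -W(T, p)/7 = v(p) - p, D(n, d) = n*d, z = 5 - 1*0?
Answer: 6/1769 + I*sqrt(5)/12383 ≈ 0.0033917 + 0.00018058*I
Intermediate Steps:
J(G, N) = 1 - N/4 (J(G, N) = 2 + (-4 - N)/4 = 2 + (-1 - N/4) = 1 - N/4)
z = 5 (z = 5 + 0 = 5)
v(s) = I*sqrt(5) (v(s) = sqrt(-10 + 5) = sqrt(-5) = I*sqrt(5))
D(n, d) = d*n
W(T, p) = 7*p - 7*I*sqrt(5) (W(T, p) = -7*(I*sqrt(5) - p) = -7*(-p + I*sqrt(5)) = 7*p - 7*I*sqrt(5))
1/W(-513, D(J(0, -3), 24)) = 1/(7*(24*(1 - 1/4*(-3))) - 7*I*sqrt(5)) = 1/(7*(24*(1 + 3/4)) - 7*I*sqrt(5)) = 1/(7*(24*(7/4)) - 7*I*sqrt(5)) = 1/(7*42 - 7*I*sqrt(5)) = 1/(294 - 7*I*sqrt(5))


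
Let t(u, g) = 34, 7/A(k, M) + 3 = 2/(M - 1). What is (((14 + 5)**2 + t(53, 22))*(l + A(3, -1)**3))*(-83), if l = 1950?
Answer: -4080322745/64 ≈ -6.3755e+7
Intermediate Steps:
A(k, M) = 7/(-3 + 2/(-1 + M)) (A(k, M) = 7/(-3 + 2/(M - 1)) = 7/(-3 + 2/(-1 + M)))
(((14 + 5)**2 + t(53, 22))*(l + A(3, -1)**3))*(-83) = (((14 + 5)**2 + 34)*(1950 + (7*(1 - 1*(-1))/(-5 + 3*(-1)))**3))*(-83) = ((19**2 + 34)*(1950 + (7*(1 + 1)/(-5 - 3))**3))*(-83) = ((361 + 34)*(1950 + (7*2/(-8))**3))*(-83) = (395*(1950 + (7*(-1/8)*2)**3))*(-83) = (395*(1950 + (-7/4)**3))*(-83) = (395*(1950 - 343/64))*(-83) = (395*(124457/64))*(-83) = (49160515/64)*(-83) = -4080322745/64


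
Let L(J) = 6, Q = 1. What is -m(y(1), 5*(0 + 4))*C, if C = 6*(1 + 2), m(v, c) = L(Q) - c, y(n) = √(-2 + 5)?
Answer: 252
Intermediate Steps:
y(n) = √3
m(v, c) = 6 - c
C = 18 (C = 6*3 = 18)
-m(y(1), 5*(0 + 4))*C = -(6 - 5*(0 + 4))*18 = -(6 - 5*4)*18 = -(6 - 1*20)*18 = -(6 - 20)*18 = -(-14)*18 = -1*(-252) = 252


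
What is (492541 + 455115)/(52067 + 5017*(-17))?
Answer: -473828/16611 ≈ -28.525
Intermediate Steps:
(492541 + 455115)/(52067 + 5017*(-17)) = 947656/(52067 - 85289) = 947656/(-33222) = 947656*(-1/33222) = -473828/16611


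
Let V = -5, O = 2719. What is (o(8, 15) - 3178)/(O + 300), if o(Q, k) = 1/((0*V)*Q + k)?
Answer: -47669/45285 ≈ -1.0526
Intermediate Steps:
o(Q, k) = 1/k (o(Q, k) = 1/((0*(-5))*Q + k) = 1/(0*Q + k) = 1/(0 + k) = 1/k)
(o(8, 15) - 3178)/(O + 300) = (1/15 - 3178)/(2719 + 300) = (1/15 - 3178)/3019 = -47669/15*1/3019 = -47669/45285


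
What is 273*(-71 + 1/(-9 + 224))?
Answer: -4167072/215 ≈ -19382.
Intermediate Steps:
273*(-71 + 1/(-9 + 224)) = 273*(-71 + 1/215) = 273*(-15264/215) = -4167072/215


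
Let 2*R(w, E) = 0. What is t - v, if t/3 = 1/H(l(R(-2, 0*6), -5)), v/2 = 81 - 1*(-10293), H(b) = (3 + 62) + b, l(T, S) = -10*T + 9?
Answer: -1535349/74 ≈ -20748.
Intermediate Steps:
R(w, E) = 0 (R(w, E) = (½)*0 = 0)
l(T, S) = 9 - 10*T
H(b) = 65 + b
v = 20748 (v = 2*(81 - 1*(-10293)) = 2*(81 + 10293) = 2*10374 = 20748)
t = 3/74 (t = 3/(65 + (9 - 10*0)) = 3/(65 + (9 + 0)) = 3/(65 + 9) = 3/74 ≈ 0.040541)
t - v = 3/74 - 1*20748 = 3/74 - 20748 = -1535349/74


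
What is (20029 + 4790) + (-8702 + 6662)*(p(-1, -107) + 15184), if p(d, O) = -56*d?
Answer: -31064781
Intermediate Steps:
(20029 + 4790) + (-8702 + 6662)*(p(-1, -107) + 15184) = (20029 + 4790) + (-8702 + 6662)*(-56*(-1) + 15184) = 24819 - 2040*(56 + 15184) = 24819 - 2040*15240 = 24819 - 31089600 = -31064781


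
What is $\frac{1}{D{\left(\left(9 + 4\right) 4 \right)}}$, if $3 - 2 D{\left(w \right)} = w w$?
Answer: $- \frac{2}{2701} \approx -0.00074047$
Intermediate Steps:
$D{\left(w \right)} = \frac{3}{2} - \frac{w^{2}}{2}$ ($D{\left(w \right)} = \frac{3}{2} - \frac{w w}{2} = \frac{3}{2} - \frac{w^{2}}{2}$)
$\frac{1}{D{\left(\left(9 + 4\right) 4 \right)}} = \frac{1}{\frac{3}{2} - \frac{\left(\left(9 + 4\right) 4\right)^{2}}{2}} = \frac{1}{\frac{3}{2} - \frac{\left(13 \cdot 4\right)^{2}}{2}} = \frac{1}{\frac{3}{2} - \frac{52^{2}}{2}} = \frac{1}{\frac{3}{2} - 1352} = \frac{1}{- \frac{2701}{2}} = - \frac{2}{2701}$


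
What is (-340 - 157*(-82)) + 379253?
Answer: 391787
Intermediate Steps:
(-340 - 157*(-82)) + 379253 = (-340 + 12874) + 379253 = 12534 + 379253 = 391787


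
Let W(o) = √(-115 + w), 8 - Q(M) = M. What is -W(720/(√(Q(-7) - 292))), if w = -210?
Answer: -5*I*√13 ≈ -18.028*I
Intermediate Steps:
Q(M) = 8 - M
W(o) = 5*I*√13 (W(o) = √(-115 - 210) = √(-325) = 5*I*√13)
-W(720/(√(Q(-7) - 292))) = -5*I*√13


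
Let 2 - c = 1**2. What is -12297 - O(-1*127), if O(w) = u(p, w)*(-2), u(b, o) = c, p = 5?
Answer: -12295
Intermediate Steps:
c = 1 (c = 2 - 1*1**2 = 2 - 1*1 = 2 - 1 = 1)
u(b, o) = 1
O(w) = -2 (O(w) = 1*(-2) = -2)
-12297 - O(-1*127) = -12297 - 1*(-2) = -12297 + 2 = -12295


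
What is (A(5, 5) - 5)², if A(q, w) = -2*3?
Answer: 121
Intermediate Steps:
A(q, w) = -6
(A(5, 5) - 5)² = (-6 - 5)² = (-11)² = 121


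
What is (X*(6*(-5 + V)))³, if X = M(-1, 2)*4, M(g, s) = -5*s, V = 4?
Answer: 13824000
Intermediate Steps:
X = -40 (X = -5*2*4 = -10*4 = -40)
(X*(6*(-5 + V)))³ = (-240*(-5 + 4))³ = (-240*(-1))³ = (-40*(-6))³ = 240³ = 13824000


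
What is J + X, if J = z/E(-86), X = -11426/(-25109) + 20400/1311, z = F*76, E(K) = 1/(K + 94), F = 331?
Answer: 2208396180346/10972633 ≈ 2.0126e+5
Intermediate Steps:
E(K) = 1/(94 + K)
z = 25156 (z = 331*76 = 25156)
X = 175734362/10972633 (X = -11426*(-1/25109) + 20400*(1/1311) = 11426/25109 + 6800/437 = 175734362/10972633 ≈ 16.016)
J = 201248 (J = 25156/(1/(94 - 86)) = 25156/(1/8) = 25156/(⅛) = 25156*8 = 201248)
J + X = 201248 + 175734362/10972633 = 2208396180346/10972633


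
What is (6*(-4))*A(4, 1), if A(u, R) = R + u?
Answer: -120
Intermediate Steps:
(6*(-4))*A(4, 1) = (6*(-4))*(1 + 4) = -24*5 = -120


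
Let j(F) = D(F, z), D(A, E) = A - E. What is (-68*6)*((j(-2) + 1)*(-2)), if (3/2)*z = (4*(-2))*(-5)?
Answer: -22576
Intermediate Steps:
z = 80/3 (z = 2*((4*(-2))*(-5))/3 = 2*(-8*(-5))/3 = (⅔)*40 = 80/3 ≈ 26.667)
j(F) = -80/3 + F (j(F) = F - 1*80/3 = F - 80/3 = -80/3 + F)
(-68*6)*((j(-2) + 1)*(-2)) = (-68*6)*(((-80/3 - 2) + 1)*(-2)) = -408*(-86/3 + 1)*(-2) = -(-11288)*(-2) = -408*166/3 = -22576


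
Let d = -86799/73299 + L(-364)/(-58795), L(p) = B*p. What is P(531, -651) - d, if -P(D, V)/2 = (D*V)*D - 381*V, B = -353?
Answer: 526659572787673371/1436538235 ≈ 3.6662e+8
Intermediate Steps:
P(D, V) = 762*V - 2*V*D**2 (P(D, V) = -2*((D*V)*D - 381*V) = -2*(V*D**2 - 381*V) = -2*(-381*V + V*D**2) = 762*V - 2*V*D**2)
L(p) = -353*p
d = -4840560771/1436538235 (d = -86799/73299 - 353*(-364)/(-58795) = -86799*1/73299 + 128492*(-1/58795) = -28933/24433 - 128492/58795 = -4840560771/1436538235 ≈ -3.3696)
P(531, -651) - d = 2*(-651)*(381 - 1*531**2) - 1*(-4840560771/1436538235) = 2*(-651)*(381 - 1*281961) + 4840560771/1436538235 = 2*(-651)*(381 - 281961) + 4840560771/1436538235 = 2*(-651)*(-281580) + 4840560771/1436538235 = 366617160 + 4840560771/1436538235 = 526659572787673371/1436538235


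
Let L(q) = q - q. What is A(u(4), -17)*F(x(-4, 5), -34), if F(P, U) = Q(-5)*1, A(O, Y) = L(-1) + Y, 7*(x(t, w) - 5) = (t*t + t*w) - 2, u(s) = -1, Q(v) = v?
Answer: 85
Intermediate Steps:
L(q) = 0
x(t, w) = 33/7 + t²/7 + t*w/7 (x(t, w) = 5 + ((t*t + t*w) - 2)/7 = 5 + ((t² + t*w) - 2)/7 = 5 + (-2 + t² + t*w)/7 = 5 + (-2/7 + t²/7 + t*w/7) = 33/7 + t²/7 + t*w/7)
A(O, Y) = Y (A(O, Y) = 0 + Y = Y)
F(P, U) = -5 (F(P, U) = -5*1 = -5)
A(u(4), -17)*F(x(-4, 5), -34) = -17*(-5) = 85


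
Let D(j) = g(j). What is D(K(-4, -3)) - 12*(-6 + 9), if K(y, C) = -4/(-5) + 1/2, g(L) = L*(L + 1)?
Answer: -3301/100 ≈ -33.010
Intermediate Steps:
g(L) = L*(1 + L)
K(y, C) = 13/10 (K(y, C) = -4*(-⅕) + 1*(½) = ⅘ + ½ = 13/10)
D(j) = j*(1 + j)
D(K(-4, -3)) - 12*(-6 + 9) = 13*(1 + 13/10)/10 - 12*(-6 + 9) = (13/10)*(23/10) - 12*3 = 299/100 - 36 = -3301/100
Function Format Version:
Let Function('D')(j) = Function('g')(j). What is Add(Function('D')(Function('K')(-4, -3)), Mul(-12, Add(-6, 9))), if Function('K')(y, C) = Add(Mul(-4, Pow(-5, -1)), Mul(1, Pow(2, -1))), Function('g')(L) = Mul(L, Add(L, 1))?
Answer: Rational(-3301, 100) ≈ -33.010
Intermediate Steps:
Function('g')(L) = Mul(L, Add(1, L))
Function('K')(y, C) = Rational(13, 10) (Function('K')(y, C) = Add(Mul(-4, Rational(-1, 5)), Mul(1, Rational(1, 2))) = Add(Rational(4, 5), Rational(1, 2)) = Rational(13, 10))
Function('D')(j) = Mul(j, Add(1, j))
Add(Function('D')(Function('K')(-4, -3)), Mul(-12, Add(-6, 9))) = Add(Mul(Rational(13, 10), Add(1, Rational(13, 10))), Mul(-12, Add(-6, 9))) = Add(Mul(Rational(13, 10), Rational(23, 10)), Mul(-12, 3)) = Add(Rational(299, 100), -36) = Rational(-3301, 100)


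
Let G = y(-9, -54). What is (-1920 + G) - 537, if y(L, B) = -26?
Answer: -2483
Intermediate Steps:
G = -26
(-1920 + G) - 537 = (-1920 - 26) - 537 = -1946 - 537 = -2483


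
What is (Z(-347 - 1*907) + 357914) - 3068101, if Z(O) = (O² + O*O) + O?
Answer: 433591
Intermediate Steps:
Z(O) = O + 2*O² (Z(O) = (O² + O²) + O = 2*O² + O = O + 2*O²)
(Z(-347 - 1*907) + 357914) - 3068101 = ((-347 - 1*907)*(1 + 2*(-347 - 1*907)) + 357914) - 3068101 = ((-347 - 907)*(1 + 2*(-347 - 907)) + 357914) - 3068101 = (-1254*(1 + 2*(-1254)) + 357914) - 3068101 = (-1254*(1 - 2508) + 357914) - 3068101 = (-1254*(-2507) + 357914) - 3068101 = (3143778 + 357914) - 3068101 = 3501692 - 3068101 = 433591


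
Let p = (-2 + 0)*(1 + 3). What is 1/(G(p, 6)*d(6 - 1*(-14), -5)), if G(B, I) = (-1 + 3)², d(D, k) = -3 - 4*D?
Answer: -1/332 ≈ -0.0030120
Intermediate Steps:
p = -8 (p = -2*4 = -8)
G(B, I) = 4 (G(B, I) = 2² = 4)
1/(G(p, 6)*d(6 - 1*(-14), -5)) = 1/(4*(-3 - 4*(6 - 1*(-14)))) = 1/(4*(-3 - 4*(6 + 14))) = 1/(4*(-3 - 4*20)) = 1/(4*(-3 - 80)) = 1/(4*(-83)) = 1/(-332) = -1/332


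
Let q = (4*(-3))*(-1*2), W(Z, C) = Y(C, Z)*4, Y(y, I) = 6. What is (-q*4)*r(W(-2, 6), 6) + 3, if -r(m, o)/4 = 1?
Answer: 387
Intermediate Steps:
W(Z, C) = 24 (W(Z, C) = 6*4 = 24)
r(m, o) = -4 (r(m, o) = -4*1 = -4)
q = 24 (q = -12*(-2) = 24)
(-q*4)*r(W(-2, 6), 6) + 3 = (-1*24*4)*(-4) + 3 = -24*4*(-4) + 3 = -96*(-4) + 3 = 384 + 3 = 387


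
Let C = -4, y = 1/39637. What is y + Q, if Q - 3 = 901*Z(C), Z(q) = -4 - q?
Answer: 118912/39637 ≈ 3.0000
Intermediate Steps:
y = 1/39637 ≈ 2.5229e-5
Q = 3 (Q = 3 + 901*(-4 - 1*(-4)) = 3 + 901*(-4 + 4) = 3 + 901*0 = 3 + 0 = 3)
y + Q = 1/39637 + 3 = 118912/39637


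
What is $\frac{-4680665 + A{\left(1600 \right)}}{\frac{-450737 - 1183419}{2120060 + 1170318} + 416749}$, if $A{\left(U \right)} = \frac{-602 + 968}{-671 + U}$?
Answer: $- \frac{7153836890027191}{636950319685707} \approx -11.231$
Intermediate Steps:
$A{\left(U \right)} = \frac{366}{-671 + U}$
$\frac{-4680665 + A{\left(1600 \right)}}{\frac{-450737 - 1183419}{2120060 + 1170318} + 416749} = \frac{-4680665 + \frac{366}{-671 + 1600}}{\frac{-450737 - 1183419}{2120060 + 1170318} + 416749} = \frac{-4680665 + \frac{366}{929}}{- \frac{1634156}{3290378} + 416749} = \frac{-4680665 + 366 \cdot \frac{1}{929}}{\left(-1634156\right) \frac{1}{3290378} + 416749} = \frac{-4680665 + \frac{366}{929}}{- \frac{817078}{1645189} + 416749} = - \frac{4348337419}{929 \cdot \frac{685630053483}{1645189}} = \left(- \frac{4348337419}{929}\right) \frac{1645189}{685630053483} = - \frac{7153836890027191}{636950319685707}$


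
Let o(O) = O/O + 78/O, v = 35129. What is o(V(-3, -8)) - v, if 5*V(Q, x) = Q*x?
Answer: -140447/4 ≈ -35112.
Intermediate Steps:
V(Q, x) = Q*x/5 (V(Q, x) = (Q*x)/5 = Q*x/5)
o(O) = 1 + 78/O
o(V(-3, -8)) - v = (78 + (⅕)*(-3)*(-8))/(((⅕)*(-3)*(-8))) - 1*35129 = (78 + 24/5)/(24/5) - 35129 = (5/24)*(414/5) - 35129 = 69/4 - 35129 = -140447/4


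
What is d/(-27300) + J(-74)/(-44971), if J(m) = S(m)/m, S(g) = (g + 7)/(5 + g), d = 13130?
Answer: -1932650038/4018383705 ≈ -0.48095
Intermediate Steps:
S(g) = (7 + g)/(5 + g)
J(m) = (7 + m)/(m*(5 + m)) (J(m) = ((7 + m)/(5 + m))/m = (7 + m)/(m*(5 + m)))
d/(-27300) + J(-74)/(-44971) = 13130/(-27300) + ((7 - 74)/((-74)*(5 - 74)))/(-44971) = 13130*(-1/27300) - 1/74*(-67)/(-69)*(-1/44971) = -101/210 - 1/74*(-1/69)*(-67)*(-1/44971) = -101/210 - 67/5106*(-1/44971) = -101/210 + 67/229621926 = -1932650038/4018383705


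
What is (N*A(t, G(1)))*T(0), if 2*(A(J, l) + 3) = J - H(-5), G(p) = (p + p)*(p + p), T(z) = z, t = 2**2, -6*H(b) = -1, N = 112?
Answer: 0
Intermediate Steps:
H(b) = 1/6 (H(b) = -1/6*(-1) = 1/6)
t = 4
G(p) = 4*p**2 (G(p) = (2*p)*(2*p) = 4*p**2)
A(J, l) = -37/12 + J/2 (A(J, l) = -3 + (J - 1*1/6)/2 = -3 + (J - 1/6)/2 = -3 + (-1/6 + J)/2 = -3 + (-1/12 + J/2) = -37/12 + J/2)
(N*A(t, G(1)))*T(0) = (112*(-37/12 + (1/2)*4))*0 = (112*(-37/12 + 2))*0 = (112*(-13/12))*0 = -364/3*0 = 0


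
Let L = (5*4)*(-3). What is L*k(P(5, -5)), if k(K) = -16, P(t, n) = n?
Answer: 960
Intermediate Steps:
L = -60 (L = 20*(-3) = -60)
L*k(P(5, -5)) = -60*(-16) = 960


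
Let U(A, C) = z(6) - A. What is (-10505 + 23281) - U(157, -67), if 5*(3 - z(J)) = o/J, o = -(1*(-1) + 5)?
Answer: 193948/15 ≈ 12930.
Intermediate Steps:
o = -4 (o = -(-1 + 5) = -1*4 = -4)
z(J) = 3 + 4/(5*J) (z(J) = 3 - (-4)/(5*J) = 3 + 4/(5*J))
U(A, C) = 47/15 - A (U(A, C) = (3 + (⅘)/6) - A = (3 + (⅘)*(⅙)) - A = (3 + 2/15) - A = 47/15 - A)
(-10505 + 23281) - U(157, -67) = (-10505 + 23281) - (47/15 - 1*157) = 12776 - (47/15 - 157) = 12776 - 1*(-2308/15) = 12776 + 2308/15 = 193948/15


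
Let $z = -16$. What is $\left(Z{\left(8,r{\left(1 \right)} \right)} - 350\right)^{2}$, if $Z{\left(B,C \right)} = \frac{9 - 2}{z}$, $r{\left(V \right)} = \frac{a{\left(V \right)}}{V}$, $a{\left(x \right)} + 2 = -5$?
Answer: $\frac{31438449}{256} \approx 1.2281 \cdot 10^{5}$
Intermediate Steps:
$a{\left(x \right)} = -7$ ($a{\left(x \right)} = -2 - 5 = -7$)
$r{\left(V \right)} = - \frac{7}{V}$
$Z{\left(B,C \right)} = - \frac{7}{16}$ ($Z{\left(B,C \right)} = \frac{9 - 2}{-16} = 7 \left(- \frac{1}{16}\right) = - \frac{7}{16}$)
$\left(Z{\left(8,r{\left(1 \right)} \right)} - 350\right)^{2} = \left(- \frac{7}{16} - 350\right)^{2} = \left(- \frac{5607}{16}\right)^{2} = \frac{31438449}{256}$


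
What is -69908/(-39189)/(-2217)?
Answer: -69908/86882013 ≈ -0.00080463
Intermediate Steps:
-69908/(-39189)/(-2217) = -69908*(-1/39189)*(-1/2217) = (69908/39189)*(-1/2217) = -69908/86882013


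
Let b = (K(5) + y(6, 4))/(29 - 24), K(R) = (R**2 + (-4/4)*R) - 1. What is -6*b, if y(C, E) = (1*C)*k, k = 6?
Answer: -66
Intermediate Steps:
y(C, E) = 6*C (y(C, E) = (1*C)*6 = C*6 = 6*C)
K(R) = -1 + R**2 - R (K(R) = (R**2 + (-4*1/4)*R) - 1 = (R**2 - R) - 1 = -1 + R**2 - R)
b = 11 (b = ((-1 + 5**2 - 1*5) + 6*6)/(29 - 24) = ((-1 + 25 - 5) + 36)/5 = (19 + 36)*(1/5) = 55*(1/5) = 11)
-6*b = -6*11 = -66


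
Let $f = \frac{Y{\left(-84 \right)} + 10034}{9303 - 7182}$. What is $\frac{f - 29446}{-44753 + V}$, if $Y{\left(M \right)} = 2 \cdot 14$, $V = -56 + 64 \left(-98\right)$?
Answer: $\frac{20814968}{36114267} \approx 0.57636$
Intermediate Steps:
$V = -6328$ ($V = -56 - 6272 = -6328$)
$Y{\left(M \right)} = 28$
$f = \frac{3354}{707}$ ($f = \frac{28 + 10034}{9303 - 7182} = \frac{10062}{2121} = 10062 \cdot \frac{1}{2121} = \frac{3354}{707} \approx 4.744$)
$\frac{f - 29446}{-44753 + V} = \frac{\frac{3354}{707} - 29446}{-44753 - 6328} = - \frac{20814968}{707 \left(-51081\right)} = \left(- \frac{20814968}{707}\right) \left(- \frac{1}{51081}\right) = \frac{20814968}{36114267}$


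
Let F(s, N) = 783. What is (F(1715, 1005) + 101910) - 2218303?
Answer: -2115610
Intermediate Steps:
(F(1715, 1005) + 101910) - 2218303 = (783 + 101910) - 2218303 = 102693 - 2218303 = -2115610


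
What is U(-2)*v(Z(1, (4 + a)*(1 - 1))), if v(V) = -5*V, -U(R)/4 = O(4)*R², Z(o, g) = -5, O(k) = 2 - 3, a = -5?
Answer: 400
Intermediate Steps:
O(k) = -1
U(R) = 4*R² (U(R) = -(-4)*R² = 4*R²)
U(-2)*v(Z(1, (4 + a)*(1 - 1))) = (4*(-2)²)*(-5*(-5)) = (4*4)*25 = 16*25 = 400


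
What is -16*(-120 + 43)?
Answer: 1232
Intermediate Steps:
-16*(-120 + 43) = -16*(-77) = 1232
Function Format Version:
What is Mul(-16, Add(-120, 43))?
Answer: 1232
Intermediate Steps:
Mul(-16, Add(-120, 43)) = Mul(-16, -77) = 1232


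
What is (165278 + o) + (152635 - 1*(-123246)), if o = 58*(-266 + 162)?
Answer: 435127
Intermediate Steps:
o = -6032 (o = 58*(-104) = -6032)
(165278 + o) + (152635 - 1*(-123246)) = (165278 - 6032) + (152635 - 1*(-123246)) = 159246 + (152635 + 123246) = 159246 + 275881 = 435127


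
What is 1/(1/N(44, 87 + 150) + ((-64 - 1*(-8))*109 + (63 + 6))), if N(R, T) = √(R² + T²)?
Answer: -350663675/2116255278624 - √58105/2116255278624 ≈ -0.00016570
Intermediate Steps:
1/(1/N(44, 87 + 150) + ((-64 - 1*(-8))*109 + (63 + 6))) = 1/(1/(√(44² + (87 + 150)²)) + ((-64 - 1*(-8))*109 + (63 + 6))) = 1/(1/(√(1936 + 237²)) + ((-64 + 8)*109 + 69)) = 1/(1/(√(1936 + 56169)) + (-56*109 + 69)) = 1/(1/(√58105) + (-6104 + 69)) = 1/(√58105/58105 - 6035) = 1/(-6035 + √58105/58105)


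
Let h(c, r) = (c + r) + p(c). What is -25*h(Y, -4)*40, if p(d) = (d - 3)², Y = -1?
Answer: -11000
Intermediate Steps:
p(d) = (-3 + d)²
h(c, r) = c + r + (-3 + c)² (h(c, r) = (c + r) + (-3 + c)² = c + r + (-3 + c)²)
-25*h(Y, -4)*40 = -25*(-1 - 4 + (-3 - 1)²)*40 = -25*(-1 - 4 + (-4)²)*40 = -25*(-1 - 4 + 16)*40 = -25*11*40 = -275*40 = -11000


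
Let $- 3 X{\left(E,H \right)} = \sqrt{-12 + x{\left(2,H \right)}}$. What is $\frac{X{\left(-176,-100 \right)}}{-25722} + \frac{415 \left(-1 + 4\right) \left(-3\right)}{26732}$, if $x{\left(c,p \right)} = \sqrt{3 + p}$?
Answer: $- \frac{3735}{26732} + \frac{\sqrt{-12 + i \sqrt{97}}}{77166} \approx -0.1397 + 4.8075 \cdot 10^{-5} i$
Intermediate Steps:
$X{\left(E,H \right)} = - \frac{\sqrt{-12 + \sqrt{3 + H}}}{3}$
$\frac{X{\left(-176,-100 \right)}}{-25722} + \frac{415 \left(-1 + 4\right) \left(-3\right)}{26732} = \frac{\left(- \frac{1}{3}\right) \sqrt{-12 + \sqrt{3 - 100}}}{-25722} + \frac{415 \left(-1 + 4\right) \left(-3\right)}{26732} = - \frac{\sqrt{-12 + \sqrt{-97}}}{3} \left(- \frac{1}{25722}\right) + 415 \cdot 3 \left(-3\right) \frac{1}{26732} = - \frac{\sqrt{-12 + i \sqrt{97}}}{3} \left(- \frac{1}{25722}\right) + 415 \left(-9\right) \frac{1}{26732} = \frac{\sqrt{-12 + i \sqrt{97}}}{77166} - \frac{3735}{26732} = - \frac{3735}{26732} + \frac{\sqrt{-12 + i \sqrt{97}}}{77166}$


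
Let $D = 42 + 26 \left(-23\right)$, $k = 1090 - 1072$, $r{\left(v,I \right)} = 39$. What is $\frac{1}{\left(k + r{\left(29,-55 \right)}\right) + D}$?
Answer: $- \frac{1}{499} \approx -0.002004$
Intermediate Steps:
$k = 18$
$D = -556$ ($D = 42 - 598 = -556$)
$\frac{1}{\left(k + r{\left(29,-55 \right)}\right) + D} = \frac{1}{\left(18 + 39\right) - 556} = \frac{1}{57 - 556} = \frac{1}{-499} = - \frac{1}{499}$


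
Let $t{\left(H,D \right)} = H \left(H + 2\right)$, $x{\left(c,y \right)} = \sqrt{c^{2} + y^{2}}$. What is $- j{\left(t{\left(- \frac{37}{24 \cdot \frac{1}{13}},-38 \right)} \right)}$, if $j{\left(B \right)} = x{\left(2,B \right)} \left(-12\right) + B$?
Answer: $- \frac{208273}{576} + \frac{\sqrt{43378969633}}{48} \approx 3977.5$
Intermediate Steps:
$t{\left(H,D \right)} = H \left(2 + H\right)$
$j{\left(B \right)} = B - 12 \sqrt{4 + B^{2}}$ ($j{\left(B \right)} = \sqrt{2^{2} + B^{2}} \left(-12\right) + B = \sqrt{4 + B^{2}} \left(-12\right) + B = - 12 \sqrt{4 + B^{2}} + B = B - 12 \sqrt{4 + B^{2}}$)
$- j{\left(t{\left(- \frac{37}{24 \cdot \frac{1}{13}},-38 \right)} \right)} = - (- \frac{37}{24 \cdot \frac{1}{13}} \left(2 - \frac{37}{24 \cdot \frac{1}{13}}\right) - 12 \sqrt{4 + \left(- \frac{37}{24 \cdot \frac{1}{13}} \left(2 - \frac{37}{24 \cdot \frac{1}{13}}\right)\right)^{2}}) = - (- \frac{37}{\frac{24}{13}} \left(2 - \frac{37}{\frac{24}{13}}\right) - 12 \sqrt{4 + \left(- \frac{37}{\frac{24}{13}} \left(2 - \frac{37}{\frac{24}{13}}\right)\right)^{2}}) = - (\left(-37\right) \frac{13}{24} \left(2 - \frac{481}{24}\right) - 12 \sqrt{4 + \left(\left(-37\right) \frac{13}{24} \left(2 - \frac{481}{24}\right)\right)^{2}}) = - (- \frac{481 \left(2 - \frac{481}{24}\right)}{24} - 12 \sqrt{4 + \left(- \frac{481 \left(2 - \frac{481}{24}\right)}{24}\right)^{2}}) = - (\left(- \frac{481}{24}\right) \left(- \frac{433}{24}\right) - 12 \sqrt{4 + \left(\left(- \frac{481}{24}\right) \left(- \frac{433}{24}\right)\right)^{2}}) = - (\frac{208273}{576} - 12 \sqrt{4 + \left(\frac{208273}{576}\right)^{2}}) = - (\frac{208273}{576} - 12 \sqrt{4 + \frac{43377642529}{331776}}) = - (\frac{208273}{576} - 12 \sqrt{\frac{43378969633}{331776}}) = - (\frac{208273}{576} - 12 \frac{\sqrt{43378969633}}{576}) = - (\frac{208273}{576} - \frac{\sqrt{43378969633}}{48}) = - \frac{208273}{576} + \frac{\sqrt{43378969633}}{48}$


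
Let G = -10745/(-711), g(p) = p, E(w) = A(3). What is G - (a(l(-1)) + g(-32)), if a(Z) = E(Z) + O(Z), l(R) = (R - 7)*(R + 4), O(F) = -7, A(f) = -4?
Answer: 41318/711 ≈ 58.112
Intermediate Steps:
E(w) = -4
l(R) = (-7 + R)*(4 + R)
G = 10745/711 (G = -10745*(-1/711) = 10745/711 ≈ 15.113)
a(Z) = -11 (a(Z) = -4 - 7 = -11)
G - (a(l(-1)) + g(-32)) = 10745/711 - (-11 - 32) = 10745/711 - 1*(-43) = 10745/711 + 43 = 41318/711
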